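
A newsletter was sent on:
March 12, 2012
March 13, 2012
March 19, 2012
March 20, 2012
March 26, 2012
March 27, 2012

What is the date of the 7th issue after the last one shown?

Gaps: 1, 6, 1, 6, 1 days — not constant, but cyclic with period 2.
The events fall on every Monday and Tuesday.
The following Monday is April 2, 2012.
Next Tuesday: April 3, 2012.
Next Monday: April 9, 2012.
The following Tuesday is April 10, 2012.
The following Monday is April 16, 2012.
Next Tuesday: April 17, 2012.
Next Monday: April 23, 2012.

April 23, 2012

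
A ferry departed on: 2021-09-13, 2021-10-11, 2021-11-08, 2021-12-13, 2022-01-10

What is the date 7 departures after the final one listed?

2022-08-08

Gaps: 28, 28, 35, 28 days — a mix of 28 and 35. Every date is a Monday.
Each is the 2nd Monday of its month.
2nd Monday of February 2022: 2022-02-14.
March 2022 — 2nd Monday is 2022-03-14.
2nd Monday of April 2022: 2022-04-11.
May 2022 — 2nd Monday is 2022-05-09.
2nd Monday of June 2022: 2022-06-13.
2nd Monday of July 2022: 2022-07-11.
August 2022 — 2nd Monday is 2022-08-08.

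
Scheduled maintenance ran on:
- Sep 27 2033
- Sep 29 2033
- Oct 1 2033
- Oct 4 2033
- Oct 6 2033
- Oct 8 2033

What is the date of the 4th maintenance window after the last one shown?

Oct 18 2033

Every event lands on a Tuesday or Thursday or Saturday (gaps cycle 2, 2, 3, 2, 2).
So the schedule is: every Tuesday, Thursday and Saturday.
Next Tuesday: Oct 11 2033.
Next Thursday: Oct 13 2033.
Next Saturday: Oct 15 2033.
Next Tuesday: Oct 18 2033.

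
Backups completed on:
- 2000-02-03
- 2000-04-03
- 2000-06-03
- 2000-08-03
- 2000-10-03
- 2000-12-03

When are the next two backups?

Each date is the 3rd; the gaps (60, 61, 61, 61, 61) track the month lengths.
The rule is the 3rd of every 2 months.
Next: February 2001 → 2001-02-03.
April 2001: 2001-04-03.

2001-02-03, 2001-04-03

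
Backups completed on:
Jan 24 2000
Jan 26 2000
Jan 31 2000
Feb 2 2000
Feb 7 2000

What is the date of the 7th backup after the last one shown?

Mar 1 2000

Every event lands on a Monday or Wednesday (gaps cycle 2, 5, 2, 5).
So the schedule is: every Monday and Wednesday.
Next Wednesday: Feb 9 2000.
The following Monday is Feb 14 2000.
The following Wednesday is Feb 16 2000.
Next Monday: Feb 21 2000.
Next Wednesday: Feb 23 2000.
Next Monday: Feb 28 2000.
Next Wednesday: Mar 1 2000.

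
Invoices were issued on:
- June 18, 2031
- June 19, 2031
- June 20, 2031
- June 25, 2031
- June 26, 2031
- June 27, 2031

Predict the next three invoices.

The gap pattern 1, 1, 5, 1, 1 repeats every 3 events.
These are the Wednesdays, Thursdays and Fridays of each week.
The following Wednesday is July 2, 2031.
Next Thursday: July 3, 2031.
The following Friday is July 4, 2031.

July 2, 2031; July 3, 2031; July 4, 2031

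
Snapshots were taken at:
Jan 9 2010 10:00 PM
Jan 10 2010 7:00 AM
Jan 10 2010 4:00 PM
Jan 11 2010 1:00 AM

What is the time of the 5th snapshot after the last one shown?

Jan 12 2010 10:00 PM

The interval is a steady 9 hours (9, 9, 9).
Jan 11 2010 1:00 AM + 9 h = Jan 11 2010 10:00 AM.
Jan 11 2010 10:00 AM + 9 h = Jan 11 2010 7:00 PM.
Jan 11 2010 7:00 PM + 9 h = Jan 12 2010 4:00 AM.
Jan 12 2010 4:00 AM + 9 h = Jan 12 2010 1:00 PM.
Jan 12 2010 1:00 PM + 9 h = Jan 12 2010 10:00 PM.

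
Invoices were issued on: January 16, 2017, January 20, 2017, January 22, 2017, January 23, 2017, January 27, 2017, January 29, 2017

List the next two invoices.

January 30, 2017; February 3, 2017

Every event lands on a Monday or Friday or Sunday (gaps cycle 4, 2, 1, 4, 2).
So the schedule is: every Monday, Friday and Sunday.
The following Monday is January 30, 2017.
Next Friday: February 3, 2017.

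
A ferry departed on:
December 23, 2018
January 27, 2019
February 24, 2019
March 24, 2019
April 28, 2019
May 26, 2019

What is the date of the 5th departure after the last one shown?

All dates are Sundays, 35, 28, 28, 35, 28 days apart.
Specifically, the 4th Sunday of each month.
4th Sunday of June 2019: June 23, 2019.
July 2019 — 4th Sunday is July 28, 2019.
4th Sunday of August 2019: August 25, 2019.
4th Sunday of September 2019: September 22, 2019.
4th Sunday of October 2019: October 27, 2019.

October 27, 2019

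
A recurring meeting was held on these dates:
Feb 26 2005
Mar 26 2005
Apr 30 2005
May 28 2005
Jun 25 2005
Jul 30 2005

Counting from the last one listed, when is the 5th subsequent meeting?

These are Saturdays with 28, 35, 28, 28, 35-day gaps.
Each is the final Saturday of its month — Apr 30 2005 is past the 28th, so '4th Saturday' doesn't fit.
Last Saturday of August 2005: Aug 27 2005.
September 2005 ends with Saturday Sep 24 2005.
October 2005 ends with Saturday Oct 29 2005.
November 2005 ends with Saturday Nov 26 2005.
Last Saturday of December 2005: Dec 31 2005.

Dec 31 2005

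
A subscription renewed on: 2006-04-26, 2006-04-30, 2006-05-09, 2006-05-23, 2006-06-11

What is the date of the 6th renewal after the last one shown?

Intervals are 4, 9, 14, 19 days — an arithmetic progression with common difference 5.
Next gap: 24 days. 2006-06-11 + 24 days = 2006-07-05.
Next gap: 29 days. 2006-07-05 + 29 days = 2006-08-03.
Next gap: 34 days. 2006-08-03 + 34 days = 2006-09-06.
Next gap: 39 days. 2006-09-06 + 39 days = 2006-10-15.
Next gap: 44 days. 2006-10-15 + 44 days = 2006-11-28.
Next gap: 49 days. 2006-11-28 + 49 days = 2007-01-16.

2007-01-16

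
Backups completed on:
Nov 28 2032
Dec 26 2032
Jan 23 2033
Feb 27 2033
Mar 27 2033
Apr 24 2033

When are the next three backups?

May 22 2033, Jun 26 2033, Jul 24 2033

Gaps: 28, 28, 35, 28, 28 days — a mix of 28 and 35. Every date is a Sunday.
Each is the 4th Sunday of its month.
4th Sunday of May 2033: May 22 2033.
4th Sunday of June 2033: Jun 26 2033.
July 2033 — 4th Sunday is Jul 24 2033.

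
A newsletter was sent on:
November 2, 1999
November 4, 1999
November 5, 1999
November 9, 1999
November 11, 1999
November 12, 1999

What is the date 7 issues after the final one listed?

November 30, 1999

The gap pattern 2, 1, 4, 2, 1 repeats every 3 events.
These are the Tuesdays, Thursdays and Fridays of each week.
The following Tuesday is November 16, 1999.
Next Thursday: November 18, 1999.
Next Friday: November 19, 1999.
Next Tuesday: November 23, 1999.
Next Thursday: November 25, 1999.
The following Friday is November 26, 1999.
Next Tuesday: November 30, 1999.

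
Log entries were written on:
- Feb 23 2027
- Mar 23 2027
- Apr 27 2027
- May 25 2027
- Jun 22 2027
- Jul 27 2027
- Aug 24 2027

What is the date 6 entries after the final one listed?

Feb 22 2028

All dates are Tuesdays, 28, 35, 28, 28, 35, 28 days apart.
Specifically, the 4th Tuesday of each month.
September 2027 — 4th Tuesday is Sep 28 2027.
4th Tuesday of October 2027: Oct 26 2027.
4th Tuesday of November 2027: Nov 23 2027.
4th Tuesday of December 2027: Dec 28 2027.
January 2028 — 4th Tuesday is Jan 25 2028.
4th Tuesday of February 2028: Feb 22 2028.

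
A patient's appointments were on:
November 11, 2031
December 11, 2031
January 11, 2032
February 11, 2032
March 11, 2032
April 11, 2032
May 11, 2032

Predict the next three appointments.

June 11, 2032; July 11, 2032; August 11, 2032

Gaps: 30, 31, 31, 29, 31, 30 days — not constant. Every event is on the 11th of the month.
Pattern: the 11th of each month.
June 2032: June 11, 2032.
July 2032: July 11, 2032.
August 2032: August 11, 2032.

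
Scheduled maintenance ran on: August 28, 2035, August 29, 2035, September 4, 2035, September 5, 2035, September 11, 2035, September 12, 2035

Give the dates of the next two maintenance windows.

September 18, 2035; September 19, 2035

Gaps: 1, 6, 1, 6, 1 days — not constant, but cyclic with period 2.
The events fall on every Tuesday and Wednesday.
Next Tuesday: September 18, 2035.
Next Wednesday: September 19, 2035.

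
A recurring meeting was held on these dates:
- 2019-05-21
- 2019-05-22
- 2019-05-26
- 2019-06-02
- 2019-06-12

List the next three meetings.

2019-06-25, 2019-07-11, 2019-07-30

The spacing grows by 3 each time: 1, 4, 7, 10 days.
Next gap: 13 days. 2019-06-12 + 13 days = 2019-06-25.
Next gap: 16 days. 2019-06-25 + 16 days = 2019-07-11.
Next gap: 19 days. 2019-07-11 + 19 days = 2019-07-30.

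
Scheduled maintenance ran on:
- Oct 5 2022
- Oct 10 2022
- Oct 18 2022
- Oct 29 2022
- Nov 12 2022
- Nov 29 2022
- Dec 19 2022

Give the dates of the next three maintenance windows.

Intervals are 5, 8, 11, 14, 17, 20 days — an arithmetic progression with common difference 3.
Next gap: 23 days. Dec 19 2022 + 23 days = Jan 11 2023.
Next gap: 26 days. Jan 11 2023 + 26 days = Feb 6 2023.
Next gap: 29 days. Feb 6 2023 + 29 days = Mar 7 2023.

Jan 11 2023, Feb 6 2023, Mar 7 2023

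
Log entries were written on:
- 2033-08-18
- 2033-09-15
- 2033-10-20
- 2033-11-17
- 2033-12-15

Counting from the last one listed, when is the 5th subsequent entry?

All dates are Thursdays, 28, 35, 28, 28 days apart.
Specifically, the 3rd Thursday of each month.
January 2034 — 3rd Thursday is 2034-01-19.
February 2034 — 3rd Thursday is 2034-02-16.
March 2034 — 3rd Thursday is 2034-03-16.
3rd Thursday of April 2034: 2034-04-20.
3rd Thursday of May 2034: 2034-05-18.

2034-05-18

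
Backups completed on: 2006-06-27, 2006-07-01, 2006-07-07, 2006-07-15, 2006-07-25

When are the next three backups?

Gaps: 4, 6, 8, 10 days — each gap is 2 larger than the previous one.
Next gap: 12 days. 2006-07-25 + 12 days = 2006-08-06.
Next gap: 14 days. 2006-08-06 + 14 days = 2006-08-20.
Next gap: 16 days. 2006-08-20 + 16 days = 2006-09-05.

2006-08-06, 2006-08-20, 2006-09-05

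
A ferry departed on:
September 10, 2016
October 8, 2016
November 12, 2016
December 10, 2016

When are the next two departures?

January 14, 2017; February 11, 2017

All dates are Saturdays, 28, 35, 28 days apart.
Specifically, the 2nd Saturday of each month.
2nd Saturday of January 2017: January 14, 2017.
2nd Saturday of February 2017: February 11, 2017.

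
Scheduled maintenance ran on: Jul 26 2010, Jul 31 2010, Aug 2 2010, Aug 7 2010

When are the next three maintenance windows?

Aug 9 2010, Aug 14 2010, Aug 16 2010

Every event lands on a Monday or Saturday (gaps cycle 5, 2, 5).
So the schedule is: every Monday and Saturday.
Next Monday: Aug 9 2010.
Next Saturday: Aug 14 2010.
Next Monday: Aug 16 2010.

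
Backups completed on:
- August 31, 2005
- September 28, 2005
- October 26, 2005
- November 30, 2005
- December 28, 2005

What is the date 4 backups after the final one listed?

Every date is a Wednesday; gaps 28, 28, 35, 28 days.
Each is the last Wednesday of its month (at least one falls on the 29th or later, ruling out '4th Wednesday').
January 2006 ends with Wednesday January 25, 2006.
February 2006 ends with Wednesday February 22, 2006.
March 2006 ends with Wednesday March 29, 2006.
Last Wednesday of April 2006: April 26, 2006.

April 26, 2006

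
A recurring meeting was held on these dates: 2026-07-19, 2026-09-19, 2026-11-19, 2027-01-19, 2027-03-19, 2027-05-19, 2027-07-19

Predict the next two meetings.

2027-09-19, 2027-11-19

Gaps: 62, 61, 61, 59, 61, 61 days — not constant. Every event is on the 19th of the month.
Pattern: the 19th of every 2 months.
Next: September 2027 → 2027-09-19.
November 2027: 2027-11-19.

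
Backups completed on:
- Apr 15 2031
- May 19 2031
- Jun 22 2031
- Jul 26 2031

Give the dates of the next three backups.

Aug 29 2031, Oct 2 2031, Nov 5 2031

Gaps between consecutive events: 34, 34, 34 days — a constant 34-day interval.
Jul 26 2031 + 34 days = Aug 29 2031.
Aug 29 2031 + 34 days = Oct 2 2031.
Oct 2 2031 + 34 days = Nov 5 2031.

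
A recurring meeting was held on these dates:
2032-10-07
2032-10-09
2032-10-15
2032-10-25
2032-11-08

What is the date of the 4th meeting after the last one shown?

Gaps: 2, 6, 10, 14 days — each gap is 4 larger than the previous one.
Next gap: 18 days. 2032-11-08 + 18 days = 2032-11-26.
Next gap: 22 days. 2032-11-26 + 22 days = 2032-12-18.
Next gap: 26 days. 2032-12-18 + 26 days = 2033-01-13.
Next gap: 30 days. 2033-01-13 + 30 days = 2033-02-12.

2033-02-12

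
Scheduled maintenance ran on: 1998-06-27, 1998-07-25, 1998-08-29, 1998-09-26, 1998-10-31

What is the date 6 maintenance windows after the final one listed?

1999-04-24

Every date is a Saturday; gaps 28, 35, 28, 35 days.
Each is the last Saturday of its month (at least one falls on the 29th or later, ruling out '4th Saturday').
November 1998 ends with Saturday 1998-11-28.
Last Saturday of December 1998: 1998-12-26.
Last Saturday of January 1999: 1999-01-30.
Last Saturday of February 1999: 1999-02-27.
Last Saturday of March 1999: 1999-03-27.
April 1999 ends with Saturday 1999-04-24.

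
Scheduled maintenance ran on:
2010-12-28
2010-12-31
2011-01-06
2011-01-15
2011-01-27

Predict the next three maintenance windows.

2011-02-11, 2011-03-01, 2011-03-22

Gaps: 3, 6, 9, 12 days — each gap is 3 larger than the previous one.
Next gap: 15 days. 2011-01-27 + 15 days = 2011-02-11.
Next gap: 18 days. 2011-02-11 + 18 days = 2011-03-01.
Next gap: 21 days. 2011-03-01 + 21 days = 2011-03-22.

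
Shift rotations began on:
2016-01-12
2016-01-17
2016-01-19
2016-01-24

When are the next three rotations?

Gaps: 5, 2, 5 days — not constant, but cyclic with period 2.
The events fall on every Tuesday and Sunday.
Next Tuesday: 2016-01-26.
Next Sunday: 2016-01-31.
The following Tuesday is 2016-02-02.

2016-01-26, 2016-01-31, 2016-02-02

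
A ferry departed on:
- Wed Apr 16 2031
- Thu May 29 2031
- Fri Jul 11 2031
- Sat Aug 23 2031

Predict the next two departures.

Sun Oct 5 2031, Mon Nov 17 2031

Gaps between consecutive events: 43, 43, 43 days — a constant 43-day interval.
Sat Aug 23 2031 + 43 days = Sun Oct 5 2031.
Sun Oct 5 2031 + 43 days = Mon Nov 17 2031.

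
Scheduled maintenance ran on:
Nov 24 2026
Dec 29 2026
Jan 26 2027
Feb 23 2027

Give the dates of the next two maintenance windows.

Mar 30 2027, Apr 27 2027

These are Tuesdays with 35, 28, 28-day gaps.
Each is the final Tuesday of its month — Dec 29 2026 is past the 28th, so '4th Tuesday' doesn't fit.
March 2027 ends with Tuesday Mar 30 2027.
Last Tuesday of April 2027: Apr 27 2027.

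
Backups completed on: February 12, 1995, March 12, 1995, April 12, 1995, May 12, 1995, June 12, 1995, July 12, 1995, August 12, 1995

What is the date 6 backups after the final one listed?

The day-of-month is always 12 (28, 31, 30, 31, 30, 31 days between events).
So this recurs on the 12th of each month.
September 1995: September 12, 1995.
October 1995: October 12, 1995.
November 1995: November 12, 1995.
December 1995: December 12, 1995.
Next: January 1996 → January 12, 1996.
Next: February 1996 → February 12, 1996.

February 12, 1996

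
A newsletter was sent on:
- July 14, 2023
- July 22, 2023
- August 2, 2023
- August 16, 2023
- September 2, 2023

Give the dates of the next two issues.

September 22, 2023; October 15, 2023

The spacing grows by 3 each time: 8, 11, 14, 17 days.
Next gap: 20 days. September 2, 2023 + 20 days = September 22, 2023.
Next gap: 23 days. September 22, 2023 + 23 days = October 15, 2023.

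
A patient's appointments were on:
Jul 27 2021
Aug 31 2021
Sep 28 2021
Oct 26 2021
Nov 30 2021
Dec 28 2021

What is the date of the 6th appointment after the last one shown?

Jun 28 2022

These are Tuesdays with 35, 28, 28, 35, 28-day gaps.
Each is the final Tuesday of its month — Aug 31 2021 is past the 28th, so '4th Tuesday' doesn't fit.
Last Tuesday of January 2022: Jan 25 2022.
Last Tuesday of February 2022: Feb 22 2022.
March 2022 ends with Tuesday Mar 29 2022.
April 2022 ends with Tuesday Apr 26 2022.
May 2022 ends with Tuesday May 31 2022.
Last Tuesday of June 2022: Jun 28 2022.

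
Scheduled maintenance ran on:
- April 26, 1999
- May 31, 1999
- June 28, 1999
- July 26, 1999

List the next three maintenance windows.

August 30, 1999; September 27, 1999; October 25, 1999

Every date is a Monday; gaps 35, 28, 28 days.
Each is the last Monday of its month (at least one falls on the 29th or later, ruling out '4th Monday').
August 1999 ends with Monday August 30, 1999.
Last Monday of September 1999: September 27, 1999.
Last Monday of October 1999: October 25, 1999.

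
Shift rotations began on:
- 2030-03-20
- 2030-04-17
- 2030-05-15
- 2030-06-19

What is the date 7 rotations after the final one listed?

Gaps: 28, 28, 35 days — a mix of 28 and 35. Every date is a Wednesday.
Each is the 3rd Wednesday of its month.
July 2030 — 3rd Wednesday is 2030-07-17.
August 2030 — 3rd Wednesday is 2030-08-21.
September 2030 — 3rd Wednesday is 2030-09-18.
October 2030 — 3rd Wednesday is 2030-10-16.
November 2030 — 3rd Wednesday is 2030-11-20.
December 2030 — 3rd Wednesday is 2030-12-18.
3rd Wednesday of January 2031: 2031-01-15.

2031-01-15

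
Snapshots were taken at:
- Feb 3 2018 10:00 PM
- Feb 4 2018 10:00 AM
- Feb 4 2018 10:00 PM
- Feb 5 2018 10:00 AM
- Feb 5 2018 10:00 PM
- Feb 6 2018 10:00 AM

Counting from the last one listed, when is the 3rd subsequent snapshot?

Spacing: 12, 12, 12, 12, 12 h — constant 12 h.
Feb 6 2018 10:00 AM + 12 h = Feb 6 2018 10:00 PM.
Feb 6 2018 10:00 PM + 12 h = Feb 7 2018 10:00 AM.
Feb 7 2018 10:00 AM + 12 h = Feb 7 2018 10:00 PM.

Feb 7 2018 10:00 PM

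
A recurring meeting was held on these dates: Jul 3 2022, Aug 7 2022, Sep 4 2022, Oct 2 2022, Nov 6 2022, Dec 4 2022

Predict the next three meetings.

Jan 1 2023, Feb 5 2023, Mar 5 2023

These are Sundays at 28- or 35-day spacing (35, 28, 28, 35, 28).
The pattern: 1st Sunday of the month.
January 2023 — 1st Sunday is Jan 1 2023.
February 2023 — 1st Sunday is Feb 5 2023.
1st Sunday of March 2023: Mar 5 2023.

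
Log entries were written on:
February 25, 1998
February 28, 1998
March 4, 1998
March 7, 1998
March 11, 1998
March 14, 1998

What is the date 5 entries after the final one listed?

Gaps: 3, 4, 3, 4, 3 days — not constant, but cyclic with period 2.
The events fall on every Wednesday and Saturday.
The following Wednesday is March 18, 1998.
Next Saturday: March 21, 1998.
Next Wednesday: March 25, 1998.
Next Saturday: March 28, 1998.
Next Wednesday: April 1, 1998.

April 1, 1998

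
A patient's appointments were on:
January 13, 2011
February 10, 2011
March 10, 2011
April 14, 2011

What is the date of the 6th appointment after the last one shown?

Gaps: 28, 28, 35 days — a mix of 28 and 35. Every date is a Thursday.
Each is the 2nd Thursday of its month.
2nd Thursday of May 2011: May 12, 2011.
June 2011 — 2nd Thursday is June 9, 2011.
2nd Thursday of July 2011: July 14, 2011.
2nd Thursday of August 2011: August 11, 2011.
September 2011 — 2nd Thursday is September 8, 2011.
October 2011 — 2nd Thursday is October 13, 2011.

October 13, 2011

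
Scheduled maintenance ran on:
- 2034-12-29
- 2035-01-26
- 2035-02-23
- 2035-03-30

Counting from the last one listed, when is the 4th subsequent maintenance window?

2035-07-27

All Fridays; the gaps (28, 28, 35) vary with month length.
This is the last Friday of each month.
April 2035 ends with Friday 2035-04-27.
May 2035 ends with Friday 2035-05-25.
Last Friday of June 2035: 2035-06-29.
Last Friday of July 2035: 2035-07-27.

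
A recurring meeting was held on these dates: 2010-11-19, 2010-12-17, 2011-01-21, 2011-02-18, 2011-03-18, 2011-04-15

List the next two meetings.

2011-05-20, 2011-06-17

These are Fridays at 28- or 35-day spacing (28, 35, 28, 28, 28).
The pattern: 3rd Friday of the month.
3rd Friday of May 2011: 2011-05-20.
June 2011 — 3rd Friday is 2011-06-17.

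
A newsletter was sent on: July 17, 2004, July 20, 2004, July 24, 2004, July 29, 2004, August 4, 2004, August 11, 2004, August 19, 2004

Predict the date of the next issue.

Intervals are 3, 4, 5, 6, 7, 8 days — an arithmetic progression with common difference 1.
Next gap: 9 days. August 19, 2004 + 9 days = August 28, 2004.

August 28, 2004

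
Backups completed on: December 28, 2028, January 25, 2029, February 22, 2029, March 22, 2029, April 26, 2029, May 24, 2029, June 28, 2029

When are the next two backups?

July 26, 2029; August 23, 2029

Gaps: 28, 28, 28, 35, 28, 35 days — a mix of 28 and 35. Every date is a Thursday.
Each is the 4th Thursday of its month.
July 2029 — 4th Thursday is July 26, 2029.
4th Thursday of August 2029: August 23, 2029.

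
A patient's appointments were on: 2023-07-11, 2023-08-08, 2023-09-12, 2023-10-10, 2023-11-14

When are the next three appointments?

Gaps: 28, 35, 28, 35 days — a mix of 28 and 35. Every date is a Tuesday.
Each is the 2nd Tuesday of its month.
December 2023 — 2nd Tuesday is 2023-12-12.
2nd Tuesday of January 2024: 2024-01-09.
2nd Tuesday of February 2024: 2024-02-13.

2023-12-12, 2024-01-09, 2024-02-13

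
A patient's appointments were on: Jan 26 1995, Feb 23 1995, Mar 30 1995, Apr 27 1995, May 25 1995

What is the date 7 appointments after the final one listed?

Dec 28 1995

Every date is a Thursday; gaps 28, 35, 28, 28 days.
Each is the last Thursday of its month (at least one falls on the 29th or later, ruling out '4th Thursday').
Last Thursday of June 1995: Jun 29 1995.
Last Thursday of July 1995: Jul 27 1995.
Last Thursday of August 1995: Aug 31 1995.
Last Thursday of September 1995: Sep 28 1995.
October 1995 ends with Thursday Oct 26 1995.
November 1995 ends with Thursday Nov 30 1995.
December 1995 ends with Thursday Dec 28 1995.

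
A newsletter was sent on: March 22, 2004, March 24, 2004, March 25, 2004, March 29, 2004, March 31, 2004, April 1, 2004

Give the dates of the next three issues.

Gaps: 2, 1, 4, 2, 1 days — not constant, but cyclic with period 3.
The events fall on every Monday, Wednesday and Thursday.
Next Monday: April 5, 2004.
The following Wednesday is April 7, 2004.
Next Thursday: April 8, 2004.

April 5, 2004; April 7, 2004; April 8, 2004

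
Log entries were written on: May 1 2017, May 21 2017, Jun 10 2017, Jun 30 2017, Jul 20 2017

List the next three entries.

Gaps between consecutive events: 20, 20, 20, 20 days — a constant 20-day interval.
Jul 20 2017 + 20 days = Aug 9 2017.
Aug 9 2017 + 20 days = Aug 29 2017.
Aug 29 2017 + 20 days = Sep 18 2017.

Aug 9 2017, Aug 29 2017, Sep 18 2017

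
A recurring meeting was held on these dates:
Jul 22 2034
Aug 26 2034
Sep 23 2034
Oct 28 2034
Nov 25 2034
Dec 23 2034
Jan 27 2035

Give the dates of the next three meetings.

All dates are Saturdays, 35, 28, 35, 28, 28, 35 days apart.
Specifically, the 4th Saturday of each month.
February 2035 — 4th Saturday is Feb 24 2035.
4th Saturday of March 2035: Mar 24 2035.
4th Saturday of April 2035: Apr 28 2035.

Feb 24 2035, Mar 24 2035, Apr 28 2035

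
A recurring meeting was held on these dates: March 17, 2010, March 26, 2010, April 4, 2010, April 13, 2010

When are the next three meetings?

April 22, 2010; May 1, 2010; May 10, 2010

Every event comes 9 days after the last (9, 9, 9).
April 13, 2010 + 9 days = April 22, 2010.
April 22, 2010 + 9 days = May 1, 2010.
May 1, 2010 + 9 days = May 10, 2010.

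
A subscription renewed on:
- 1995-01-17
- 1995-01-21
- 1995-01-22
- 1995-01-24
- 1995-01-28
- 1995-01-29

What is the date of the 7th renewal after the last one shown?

Every event lands on a Tuesday or Saturday or Sunday (gaps cycle 4, 1, 2, 4, 1).
So the schedule is: every Tuesday, Saturday and Sunday.
Next Tuesday: 1995-01-31.
Next Saturday: 1995-02-04.
The following Sunday is 1995-02-05.
Next Tuesday: 1995-02-07.
Next Saturday: 1995-02-11.
The following Sunday is 1995-02-12.
The following Tuesday is 1995-02-14.

1995-02-14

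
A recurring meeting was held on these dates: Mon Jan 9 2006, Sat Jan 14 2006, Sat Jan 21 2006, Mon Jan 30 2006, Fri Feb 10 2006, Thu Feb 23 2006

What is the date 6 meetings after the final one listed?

Fri Jun 23 2006

The spacing grows by 2 each time: 5, 7, 9, 11, 13 days.
Next gap: 15 days. Thu Feb 23 2006 + 15 days = Fri Mar 10 2006.
Next gap: 17 days. Fri Mar 10 2006 + 17 days = Mon Mar 27 2006.
Next gap: 19 days. Mon Mar 27 2006 + 19 days = Sat Apr 15 2006.
Next gap: 21 days. Sat Apr 15 2006 + 21 days = Sat May 6 2006.
Next gap: 23 days. Sat May 6 2006 + 23 days = Mon May 29 2006.
Next gap: 25 days. Mon May 29 2006 + 25 days = Fri Jun 23 2006.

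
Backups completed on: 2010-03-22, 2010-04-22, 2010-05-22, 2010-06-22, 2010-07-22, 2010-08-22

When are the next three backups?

2010-09-22, 2010-10-22, 2010-11-22

The day-of-month is always 22 (31, 30, 31, 30, 31 days between events).
So this recurs on the 22nd of each month.
September 2010: 2010-09-22.
Next: October 2010 → 2010-10-22.
November 2010: 2010-11-22.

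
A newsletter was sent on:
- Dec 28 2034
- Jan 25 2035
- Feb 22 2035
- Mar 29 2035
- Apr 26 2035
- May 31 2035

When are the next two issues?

Every date is a Thursday; gaps 28, 28, 35, 28, 35 days.
Each is the last Thursday of its month (at least one falls on the 29th or later, ruling out '4th Thursday').
June 2035 ends with Thursday Jun 28 2035.
July 2035 ends with Thursday Jul 26 2035.

Jun 28 2035, Jul 26 2035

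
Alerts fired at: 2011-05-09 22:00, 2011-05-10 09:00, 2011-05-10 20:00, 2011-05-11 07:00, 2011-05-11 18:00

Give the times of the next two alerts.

2011-05-12 05:00, 2011-05-12 16:00

Gaps: 11, 11, 11, 11 hours — each event is 11 hours after the previous one.
2011-05-11 18:00 + 11 h = 2011-05-12 05:00.
2011-05-12 05:00 + 11 h = 2011-05-12 16:00.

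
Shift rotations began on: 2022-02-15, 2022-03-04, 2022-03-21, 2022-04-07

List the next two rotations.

2022-04-24, 2022-05-11

Gaps between consecutive events: 17, 17, 17 days — a constant 17-day interval.
2022-04-07 + 17 days = 2022-04-24.
2022-04-24 + 17 days = 2022-05-11.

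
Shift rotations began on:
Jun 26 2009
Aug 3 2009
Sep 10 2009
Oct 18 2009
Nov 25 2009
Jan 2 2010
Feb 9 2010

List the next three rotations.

Every event comes 38 days after the last (38, 38, 38, 38, 38, 38).
Feb 9 2010 + 38 days = Mar 19 2010.
Mar 19 2010 + 38 days = Apr 26 2010.
Apr 26 2010 + 38 days = Jun 3 2010.

Mar 19 2010, Apr 26 2010, Jun 3 2010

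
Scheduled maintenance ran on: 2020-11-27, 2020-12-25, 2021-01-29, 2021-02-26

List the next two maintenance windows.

2021-03-26, 2021-04-30

These are Fridays with 28, 35, 28-day gaps.
Each is the final Friday of its month — 2021-01-29 is past the 28th, so '4th Friday' doesn't fit.
March 2021 ends with Friday 2021-03-26.
Last Friday of April 2021: 2021-04-30.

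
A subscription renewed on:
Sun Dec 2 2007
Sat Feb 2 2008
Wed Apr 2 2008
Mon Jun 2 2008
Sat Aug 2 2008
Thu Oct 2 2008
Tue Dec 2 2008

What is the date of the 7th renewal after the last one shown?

The day-of-month is always 2 (62, 60, 61, 61, 61, 61 days between events).
So this recurs on the 2nd of every 2 months.
Next: February 2009 → Mon Feb 2 2009.
April 2009: Thu Apr 2 2009.
June 2009: Tue Jun 2 2009.
August 2009: Sun Aug 2 2009.
Next: October 2009 → Fri Oct 2 2009.
December 2009: Wed Dec 2 2009.
Next: February 2010 → Tue Feb 2 2010.

Tue Feb 2 2010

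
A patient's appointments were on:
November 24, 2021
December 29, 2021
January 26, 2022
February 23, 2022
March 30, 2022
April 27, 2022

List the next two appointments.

These are Wednesdays with 35, 28, 28, 35, 28-day gaps.
Each is the final Wednesday of its month — December 29, 2021 is past the 28th, so '4th Wednesday' doesn't fit.
May 2022 ends with Wednesday May 25, 2022.
June 2022 ends with Wednesday June 29, 2022.

May 25, 2022; June 29, 2022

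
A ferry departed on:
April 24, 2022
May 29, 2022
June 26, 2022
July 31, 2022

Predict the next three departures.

Every date is a Sunday; gaps 35, 28, 35 days.
Each is the last Sunday of its month (at least one falls on the 29th or later, ruling out '4th Sunday').
August 2022 ends with Sunday August 28, 2022.
Last Sunday of September 2022: September 25, 2022.
October 2022 ends with Sunday October 30, 2022.

August 28, 2022; September 25, 2022; October 30, 2022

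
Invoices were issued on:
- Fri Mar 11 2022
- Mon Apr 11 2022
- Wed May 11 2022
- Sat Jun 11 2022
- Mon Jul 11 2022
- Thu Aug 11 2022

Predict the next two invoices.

Sun Sep 11 2022, Tue Oct 11 2022

The day-of-month is always 11 (31, 30, 31, 30, 31 days between events).
So this recurs on the 11th of each month.
September 2022: Sun Sep 11 2022.
October 2022: Tue Oct 11 2022.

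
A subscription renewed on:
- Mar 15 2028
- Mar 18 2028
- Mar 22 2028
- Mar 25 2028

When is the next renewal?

Every event lands on a Wednesday or Saturday (gaps cycle 3, 4, 3).
So the schedule is: every Wednesday and Saturday.
Next Wednesday: Mar 29 2028.

Mar 29 2028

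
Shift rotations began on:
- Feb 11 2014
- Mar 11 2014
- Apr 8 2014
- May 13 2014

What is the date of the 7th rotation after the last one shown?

All dates are Tuesdays, 28, 28, 35 days apart.
Specifically, the 2nd Tuesday of each month.
June 2014 — 2nd Tuesday is Jun 10 2014.
July 2014 — 2nd Tuesday is Jul 8 2014.
2nd Tuesday of August 2014: Aug 12 2014.
September 2014 — 2nd Tuesday is Sep 9 2014.
October 2014 — 2nd Tuesday is Oct 14 2014.
2nd Tuesday of November 2014: Nov 11 2014.
December 2014 — 2nd Tuesday is Dec 9 2014.

Dec 9 2014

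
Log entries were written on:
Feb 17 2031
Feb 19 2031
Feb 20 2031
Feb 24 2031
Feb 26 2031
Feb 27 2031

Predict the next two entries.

The gap pattern 2, 1, 4, 2, 1 repeats every 3 events.
These are the Mondays, Wednesdays and Thursdays of each week.
Next Monday: Mar 3 2031.
The following Wednesday is Mar 5 2031.

Mar 3 2031, Mar 5 2031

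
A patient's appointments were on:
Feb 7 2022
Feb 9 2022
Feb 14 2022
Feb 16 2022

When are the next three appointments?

The gap pattern 2, 5, 2 repeats every 2 events.
These are the Mondays and Wednesdays of each week.
Next Monday: Feb 21 2022.
Next Wednesday: Feb 23 2022.
The following Monday is Feb 28 2022.

Feb 21 2022, Feb 23 2022, Feb 28 2022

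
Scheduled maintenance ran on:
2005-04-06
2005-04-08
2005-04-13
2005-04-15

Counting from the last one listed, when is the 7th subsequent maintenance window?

2005-05-11

The gap pattern 2, 5, 2 repeats every 2 events.
These are the Wednesdays and Fridays of each week.
Next Wednesday: 2005-04-20.
Next Friday: 2005-04-22.
The following Wednesday is 2005-04-27.
Next Friday: 2005-04-29.
The following Wednesday is 2005-05-04.
The following Friday is 2005-05-06.
The following Wednesday is 2005-05-11.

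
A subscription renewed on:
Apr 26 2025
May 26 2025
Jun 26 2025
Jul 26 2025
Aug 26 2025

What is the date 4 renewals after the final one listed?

Each date is the 26th; the gaps (30, 31, 30, 31) track the month lengths.
The rule is the 26th of each month.
September 2025: Sep 26 2025.
Next: October 2025 → Oct 26 2025.
November 2025: Nov 26 2025.
December 2025: Dec 26 2025.

Dec 26 2025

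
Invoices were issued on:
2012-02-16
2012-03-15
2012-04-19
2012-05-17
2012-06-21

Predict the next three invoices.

2012-07-19, 2012-08-16, 2012-09-20

Gaps: 28, 35, 28, 35 days — a mix of 28 and 35. Every date is a Thursday.
Each is the 3rd Thursday of its month.
3rd Thursday of July 2012: 2012-07-19.
August 2012 — 3rd Thursday is 2012-08-16.
3rd Thursday of September 2012: 2012-09-20.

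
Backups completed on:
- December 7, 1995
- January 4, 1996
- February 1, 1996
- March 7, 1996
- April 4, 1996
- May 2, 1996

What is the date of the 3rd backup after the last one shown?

Gaps: 28, 28, 35, 28, 28 days — a mix of 28 and 35. Every date is a Thursday.
Each is the 1st Thursday of its month.
1st Thursday of June 1996: June 6, 1996.
July 1996 — 1st Thursday is July 4, 1996.
August 1996 — 1st Thursday is August 1, 1996.

August 1, 1996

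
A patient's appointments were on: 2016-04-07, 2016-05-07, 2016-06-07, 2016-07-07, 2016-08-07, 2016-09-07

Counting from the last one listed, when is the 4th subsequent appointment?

Gaps: 30, 31, 30, 31, 31 days — not constant. Every event is on the 7th of the month.
Pattern: the 7th of each month.
October 2016: 2016-10-07.
Next: November 2016 → 2016-11-07.
Next: December 2016 → 2016-12-07.
January 2017: 2017-01-07.

2017-01-07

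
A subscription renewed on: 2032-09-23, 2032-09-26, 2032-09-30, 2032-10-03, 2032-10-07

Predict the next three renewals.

2032-10-10, 2032-10-14, 2032-10-17

The gap pattern 3, 4, 3, 4 repeats every 2 events.
These are the Thursdays and Sundays of each week.
The following Sunday is 2032-10-10.
Next Thursday: 2032-10-14.
Next Sunday: 2032-10-17.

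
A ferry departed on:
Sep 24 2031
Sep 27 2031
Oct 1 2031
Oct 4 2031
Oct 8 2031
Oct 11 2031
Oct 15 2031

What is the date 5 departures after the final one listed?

Every event lands on a Wednesday or Saturday (gaps cycle 3, 4, 3, 4, 3, 4).
So the schedule is: every Wednesday and Saturday.
The following Saturday is Oct 18 2031.
The following Wednesday is Oct 22 2031.
Next Saturday: Oct 25 2031.
Next Wednesday: Oct 29 2031.
The following Saturday is Nov 1 2031.

Nov 1 2031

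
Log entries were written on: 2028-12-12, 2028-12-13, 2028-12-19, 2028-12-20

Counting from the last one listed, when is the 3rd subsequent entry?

2029-01-02

Gaps: 1, 6, 1 days — not constant, but cyclic with period 2.
The events fall on every Tuesday and Wednesday.
Next Tuesday: 2028-12-26.
Next Wednesday: 2028-12-27.
The following Tuesday is 2029-01-02.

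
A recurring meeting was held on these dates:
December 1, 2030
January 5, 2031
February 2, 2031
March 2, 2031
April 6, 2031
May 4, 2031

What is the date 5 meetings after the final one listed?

October 5, 2031

These are Sundays at 28- or 35-day spacing (35, 28, 28, 35, 28).
The pattern: 1st Sunday of the month.
1st Sunday of June 2031: June 1, 2031.
1st Sunday of July 2031: July 6, 2031.
August 2031 — 1st Sunday is August 3, 2031.
1st Sunday of September 2031: September 7, 2031.
1st Sunday of October 2031: October 5, 2031.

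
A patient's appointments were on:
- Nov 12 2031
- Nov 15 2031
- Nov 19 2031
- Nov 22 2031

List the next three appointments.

Every event lands on a Wednesday or Saturday (gaps cycle 3, 4, 3).
So the schedule is: every Wednesday and Saturday.
Next Wednesday: Nov 26 2031.
The following Saturday is Nov 29 2031.
The following Wednesday is Dec 3 2031.

Nov 26 2031, Nov 29 2031, Dec 3 2031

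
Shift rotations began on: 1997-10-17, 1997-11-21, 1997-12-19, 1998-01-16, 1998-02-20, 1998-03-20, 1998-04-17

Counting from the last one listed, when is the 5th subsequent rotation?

Gaps: 35, 28, 28, 35, 28, 28 days — a mix of 28 and 35. Every date is a Friday.
Each is the 3rd Friday of its month.
3rd Friday of May 1998: 1998-05-15.
June 1998 — 3rd Friday is 1998-06-19.
July 1998 — 3rd Friday is 1998-07-17.
August 1998 — 3rd Friday is 1998-08-21.
September 1998 — 3rd Friday is 1998-09-18.

1998-09-18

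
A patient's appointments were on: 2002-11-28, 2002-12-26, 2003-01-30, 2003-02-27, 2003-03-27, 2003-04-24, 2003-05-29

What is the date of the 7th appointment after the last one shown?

2003-12-25

Every date is a Thursday; gaps 28, 35, 28, 28, 28, 35 days.
Each is the last Thursday of its month (at least one falls on the 29th or later, ruling out '4th Thursday').
Last Thursday of June 2003: 2003-06-26.
July 2003 ends with Thursday 2003-07-31.
Last Thursday of August 2003: 2003-08-28.
Last Thursday of September 2003: 2003-09-25.
October 2003 ends with Thursday 2003-10-30.
November 2003 ends with Thursday 2003-11-27.
Last Thursday of December 2003: 2003-12-25.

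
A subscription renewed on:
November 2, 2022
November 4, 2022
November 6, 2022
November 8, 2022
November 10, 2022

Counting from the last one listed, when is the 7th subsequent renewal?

Every event comes 2 days after the last (2, 2, 2, 2).
November 10, 2022 + 2 days = November 12, 2022.
November 12, 2022 + 2 days = November 14, 2022.
November 14, 2022 + 2 days = November 16, 2022.
November 16, 2022 + 2 days = November 18, 2022.
November 18, 2022 + 2 days = November 20, 2022.
November 20, 2022 + 2 days = November 22, 2022.
November 22, 2022 + 2 days = November 24, 2022.

November 24, 2022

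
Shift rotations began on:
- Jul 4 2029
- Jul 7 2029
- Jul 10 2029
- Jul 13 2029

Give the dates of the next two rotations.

Jul 16 2029, Jul 19 2029

Gaps between consecutive events: 3, 3, 3 days — a constant 3-day interval.
Jul 13 2029 + 3 days = Jul 16 2029.
Jul 16 2029 + 3 days = Jul 19 2029.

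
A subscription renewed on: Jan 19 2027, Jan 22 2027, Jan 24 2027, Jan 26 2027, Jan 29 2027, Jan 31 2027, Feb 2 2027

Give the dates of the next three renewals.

Feb 5 2027, Feb 7 2027, Feb 9 2027

The gap pattern 3, 2, 2, 3, 2, 2 repeats every 3 events.
These are the Tuesdays, Fridays and Sundays of each week.
The following Friday is Feb 5 2027.
Next Sunday: Feb 7 2027.
Next Tuesday: Feb 9 2027.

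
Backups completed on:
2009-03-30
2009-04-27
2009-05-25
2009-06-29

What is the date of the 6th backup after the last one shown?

All Mondays; the gaps (28, 28, 35) vary with month length.
This is the last Monday of each month.
Last Monday of July 2009: 2009-07-27.
Last Monday of August 2009: 2009-08-31.
Last Monday of September 2009: 2009-09-28.
October 2009 ends with Monday 2009-10-26.
November 2009 ends with Monday 2009-11-30.
Last Monday of December 2009: 2009-12-28.

2009-12-28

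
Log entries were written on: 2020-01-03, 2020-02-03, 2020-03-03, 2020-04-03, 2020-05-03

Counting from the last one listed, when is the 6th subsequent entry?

The day-of-month is always 3 (31, 29, 31, 30 days between events).
So this recurs on the 3rd of each month.
Next: June 2020 → 2020-06-03.
July 2020: 2020-07-03.
August 2020: 2020-08-03.
September 2020: 2020-09-03.
October 2020: 2020-10-03.
Next: November 2020 → 2020-11-03.

2020-11-03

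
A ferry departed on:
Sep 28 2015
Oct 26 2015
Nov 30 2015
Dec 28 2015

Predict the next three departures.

Jan 25 2016, Feb 29 2016, Mar 28 2016

These are Mondays with 28, 35, 28-day gaps.
Each is the final Monday of its month — Nov 30 2015 is past the 28th, so '4th Monday' doesn't fit.
January 2016 ends with Monday Jan 25 2016.
February 2016 ends with Monday Feb 29 2016.
March 2016 ends with Monday Mar 28 2016.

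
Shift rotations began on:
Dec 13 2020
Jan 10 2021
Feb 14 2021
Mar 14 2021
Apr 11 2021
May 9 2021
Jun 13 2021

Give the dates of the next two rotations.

All dates are Sundays, 28, 35, 28, 28, 28, 35 days apart.
Specifically, the 2nd Sunday of each month.
July 2021 — 2nd Sunday is Jul 11 2021.
August 2021 — 2nd Sunday is Aug 8 2021.

Jul 11 2021, Aug 8 2021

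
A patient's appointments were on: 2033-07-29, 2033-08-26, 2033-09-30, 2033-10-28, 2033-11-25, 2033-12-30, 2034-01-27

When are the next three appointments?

2034-02-24, 2034-03-31, 2034-04-28

All Fridays; the gaps (28, 35, 28, 28, 35, 28) vary with month length.
This is the last Friday of each month.
Last Friday of February 2034: 2034-02-24.
Last Friday of March 2034: 2034-03-31.
April 2034 ends with Friday 2034-04-28.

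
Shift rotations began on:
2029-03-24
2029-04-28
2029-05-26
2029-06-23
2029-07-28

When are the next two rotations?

Gaps: 35, 28, 28, 35 days — a mix of 28 and 35. Every date is a Saturday.
Each is the 4th Saturday of its month.
August 2029 — 4th Saturday is 2029-08-25.
September 2029 — 4th Saturday is 2029-09-22.

2029-08-25, 2029-09-22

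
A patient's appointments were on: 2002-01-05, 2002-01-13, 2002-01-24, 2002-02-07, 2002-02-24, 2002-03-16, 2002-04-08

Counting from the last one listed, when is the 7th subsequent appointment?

The spacing grows by 3 each time: 8, 11, 14, 17, 20, 23 days.
Next gap: 26 days. 2002-04-08 + 26 days = 2002-05-04.
Next gap: 29 days. 2002-05-04 + 29 days = 2002-06-02.
Next gap: 32 days. 2002-06-02 + 32 days = 2002-07-04.
Next gap: 35 days. 2002-07-04 + 35 days = 2002-08-08.
Next gap: 38 days. 2002-08-08 + 38 days = 2002-09-15.
Next gap: 41 days. 2002-09-15 + 41 days = 2002-10-26.
Next gap: 44 days. 2002-10-26 + 44 days = 2002-12-09.

2002-12-09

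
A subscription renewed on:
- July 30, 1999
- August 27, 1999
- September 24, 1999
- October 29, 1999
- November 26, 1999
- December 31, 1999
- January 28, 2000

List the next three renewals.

February 25, 2000; March 31, 2000; April 28, 2000

These are Fridays with 28, 28, 35, 28, 35, 28-day gaps.
Each is the final Friday of its month — July 30, 1999 is past the 28th, so '4th Friday' doesn't fit.
Last Friday of February 2000: February 25, 2000.
March 2000 ends with Friday March 31, 2000.
April 2000 ends with Friday April 28, 2000.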